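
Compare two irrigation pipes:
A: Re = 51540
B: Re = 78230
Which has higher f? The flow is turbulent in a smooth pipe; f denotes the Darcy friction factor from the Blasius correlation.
f(A) = 0.02097, f(B) = 0.01889. Answer: A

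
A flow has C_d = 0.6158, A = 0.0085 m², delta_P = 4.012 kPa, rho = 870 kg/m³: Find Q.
Formula: Q = C_d A \sqrt{\frac{2 \Delta P}{\rho}}
Q = 0.6158·0.0085·√(2·(4.012·1000)/870)·1000 = 15.9 L/s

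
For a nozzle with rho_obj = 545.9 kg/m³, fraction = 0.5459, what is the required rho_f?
Formula: f_{sub} = \frac{\rho_{obj}}{\rho_f}
Substituting knowns: 0.5459 = 545.9/rho_f
Solving for rho_f: rho_f = 545.9/0.5459 = 1000 kg/m³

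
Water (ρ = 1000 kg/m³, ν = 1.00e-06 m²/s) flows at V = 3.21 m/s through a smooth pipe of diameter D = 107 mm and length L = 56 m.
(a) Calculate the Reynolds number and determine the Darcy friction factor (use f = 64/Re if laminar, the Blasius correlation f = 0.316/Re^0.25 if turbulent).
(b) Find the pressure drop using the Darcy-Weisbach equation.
(a) Re = V·D/ν = 3.21·0.107/1.00e-06 = 343470 → turbulent (Re > 4000); f = 0.316/Re^0.25 = 0.316/343470^0.25 = 0.013053 (Blasius is strictly valid for Re ≲ 1e5; used here as the smooth-pipe estimate the problem specifies)
(b) Darcy-Weisbach: ΔP = f·(L/D)·½ρV²/1000 = 0.013053·(56/0.107)·½·1000·3.21²/1000 = 35.2 kPa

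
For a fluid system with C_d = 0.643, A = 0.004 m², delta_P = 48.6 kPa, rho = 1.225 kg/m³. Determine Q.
Formula: Q = C_d A \sqrt{\frac{2 \Delta P}{\rho}}
Q = 0.643·0.004·√(2·(48.6·1000)/1.225)·1000 = 724.5 L/s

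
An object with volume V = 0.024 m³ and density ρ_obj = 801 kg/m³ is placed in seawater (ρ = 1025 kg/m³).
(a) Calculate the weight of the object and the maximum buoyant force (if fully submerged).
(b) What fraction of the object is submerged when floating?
(a) W=rho_obj*g*V=801*9.81*0.024=188.6 N; F_B(max)=rho*g*V=1025*9.81*0.024=241.3 N
(b) Floating fraction=rho_obj/rho=801/1025=0.781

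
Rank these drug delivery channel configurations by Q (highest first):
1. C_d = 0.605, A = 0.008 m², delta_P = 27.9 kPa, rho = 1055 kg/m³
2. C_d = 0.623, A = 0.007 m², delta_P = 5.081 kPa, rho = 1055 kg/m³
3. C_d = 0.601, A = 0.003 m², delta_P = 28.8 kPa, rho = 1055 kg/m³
Case 1: Q = 35.2 L/s
Case 2: Q = 13.53 L/s
Case 3: Q = 13.32 L/s
Ranking (highest first): 1, 2, 3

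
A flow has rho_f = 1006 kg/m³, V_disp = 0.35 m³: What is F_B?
Formula: F_B = \rho_f g V_{disp}
F_B = 1006·9.81·0.35 = 3454 N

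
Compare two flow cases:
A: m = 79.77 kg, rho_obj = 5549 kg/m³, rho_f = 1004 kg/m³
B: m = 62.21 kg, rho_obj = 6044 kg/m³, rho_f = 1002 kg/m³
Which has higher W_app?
W_app(A) = 641 N, W_app(B) = 509.1 N. Answer: A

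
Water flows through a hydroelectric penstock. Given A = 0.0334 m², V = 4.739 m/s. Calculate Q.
Formula: Q = A V
Q = 0.0334·4.739·1000 = 158.3 L/s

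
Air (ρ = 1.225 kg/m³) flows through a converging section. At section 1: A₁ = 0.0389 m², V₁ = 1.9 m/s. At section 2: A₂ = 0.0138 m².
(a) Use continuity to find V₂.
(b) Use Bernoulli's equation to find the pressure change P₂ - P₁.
(a) Continuity: A₁V₁=A₂V₂ -> V₂=A₁V₁/A₂=0.0389*1.9/0.0138=5.36 m/s
(b) Bernoulli: P₂-P₁=0.5*rho*(V₁^2-V₂^2)/1000=0.5*1.225*(1.9^2-5.36^2)/1000=-0.01539 kPa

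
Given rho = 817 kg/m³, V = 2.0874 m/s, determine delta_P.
Formula: V = \sqrt{\frac{2 \Delta P}{\rho}}
Substituting knowns: 2.0874 = √(2·(delta_P·1000)/817)
Solving for delta_P: delta_P = 2.0874²·817/2/1000 = 1.78 kPa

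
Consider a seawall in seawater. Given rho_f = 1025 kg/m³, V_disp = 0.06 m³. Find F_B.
Formula: F_B = \rho_f g V_{disp}
F_B = 1025·9.81·0.06 = 603.3 N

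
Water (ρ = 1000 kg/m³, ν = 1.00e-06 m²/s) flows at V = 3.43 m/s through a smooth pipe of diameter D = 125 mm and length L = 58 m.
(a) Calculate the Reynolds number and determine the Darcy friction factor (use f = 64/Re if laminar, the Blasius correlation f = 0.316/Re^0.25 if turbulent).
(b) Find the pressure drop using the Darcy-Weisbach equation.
(a) Re = V·D/ν = 3.43·0.125/1.00e-06 = 428750 → turbulent (Re > 4000); f = 0.316/Re^0.25 = 0.316/428750^0.25 = 0.012349 (Blasius is strictly valid for Re ≲ 1e5; used here as the smooth-pipe estimate the problem specifies)
(b) Darcy-Weisbach: ΔP = f·(L/D)·½ρV²/1000 = 0.012349·(58/0.125)·½·1000·3.43²/1000 = 33.71 kPa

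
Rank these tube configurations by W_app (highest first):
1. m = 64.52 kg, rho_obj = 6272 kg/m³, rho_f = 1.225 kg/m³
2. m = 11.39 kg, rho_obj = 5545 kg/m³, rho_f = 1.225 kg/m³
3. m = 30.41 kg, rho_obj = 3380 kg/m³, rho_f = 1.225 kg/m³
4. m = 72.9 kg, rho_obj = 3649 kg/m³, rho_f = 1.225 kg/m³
Case 1: W_app = 632.8 N
Case 2: W_app = 111.7 N
Case 3: W_app = 298.2 N
Case 4: W_app = 714.9 N
Ranking (highest first): 4, 1, 3, 2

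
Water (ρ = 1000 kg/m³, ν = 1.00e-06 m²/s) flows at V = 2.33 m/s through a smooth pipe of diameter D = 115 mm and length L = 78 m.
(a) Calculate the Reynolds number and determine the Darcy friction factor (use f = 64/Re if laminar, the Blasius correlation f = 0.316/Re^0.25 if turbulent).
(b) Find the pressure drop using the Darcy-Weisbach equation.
(a) Re = V·D/ν = 2.33·0.115/1.00e-06 = 267950 → turbulent (Re > 4000); f = 0.316/Re^0.25 = 0.316/267950^0.25 = 0.013889 (Blasius is strictly valid for Re ≲ 1e5; used here as the smooth-pipe estimate the problem specifies)
(b) Darcy-Weisbach: ΔP = f·(L/D)·½ρV²/1000 = 0.013889·(78/0.115)·½·1000·2.33²/1000 = 25.57 kPa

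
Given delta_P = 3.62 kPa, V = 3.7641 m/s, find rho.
Formula: V = \sqrt{\frac{2 \Delta P}{\rho}}
Substituting knowns: 3.7641 = √(2·(3.62·1000)/rho)
Solving for rho: rho = 2·(3.62·1000)/3.7641² = 511 kg/m³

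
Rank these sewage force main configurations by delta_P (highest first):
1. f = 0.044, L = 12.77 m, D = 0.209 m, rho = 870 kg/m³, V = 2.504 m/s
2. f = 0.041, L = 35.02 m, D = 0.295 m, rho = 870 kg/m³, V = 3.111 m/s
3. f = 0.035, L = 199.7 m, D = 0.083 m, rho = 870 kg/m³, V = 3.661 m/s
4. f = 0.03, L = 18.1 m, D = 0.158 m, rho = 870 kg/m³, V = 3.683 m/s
Case 1: delta_P = 7.333 kPa
Case 2: delta_P = 20.49 kPa
Case 3: delta_P = 491 kPa
Case 4: delta_P = 20.28 kPa
Ranking (highest first): 3, 2, 4, 1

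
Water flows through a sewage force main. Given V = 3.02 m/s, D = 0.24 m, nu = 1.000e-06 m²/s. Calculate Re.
Formula: Re = \frac{V D}{\nu}
Re = 3.02·0.24/1.000e-06 = 724800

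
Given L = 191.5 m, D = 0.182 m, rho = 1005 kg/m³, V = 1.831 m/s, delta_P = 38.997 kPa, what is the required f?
Formula: \Delta P = f \frac{L}{D} \frac{\rho V^2}{2}
Substituting knowns: 38.997 = f·(191.5/0.182)·0.5·1005·1.831²/1000
Solving for f: f = (38.997·1000)/((191.5/0.182)·0.5·1005·1.831²) = 0.022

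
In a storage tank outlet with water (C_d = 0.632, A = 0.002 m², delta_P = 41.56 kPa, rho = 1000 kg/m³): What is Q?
Formula: Q = C_d A \sqrt{\frac{2 \Delta P}{\rho}}
Q = 0.632·0.002·√(2·(41.56·1000)/1000)·1000 = 11.52 L/s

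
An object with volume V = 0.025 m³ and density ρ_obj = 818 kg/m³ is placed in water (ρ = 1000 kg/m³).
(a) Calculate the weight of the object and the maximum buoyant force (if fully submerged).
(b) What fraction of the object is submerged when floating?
(a) W=rho_obj*g*V=818*9.81*0.025=200.6 N; F_B(max)=rho*g*V=1000*9.81*0.025=245.2 N
(b) Floating fraction=rho_obj/rho=818/1000=0.818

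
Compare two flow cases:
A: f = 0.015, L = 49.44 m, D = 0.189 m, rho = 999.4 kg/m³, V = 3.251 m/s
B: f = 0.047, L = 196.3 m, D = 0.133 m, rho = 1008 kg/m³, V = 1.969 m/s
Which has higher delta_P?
delta_P(A) = 20.72 kPa, delta_P(B) = 135.5 kPa. Answer: B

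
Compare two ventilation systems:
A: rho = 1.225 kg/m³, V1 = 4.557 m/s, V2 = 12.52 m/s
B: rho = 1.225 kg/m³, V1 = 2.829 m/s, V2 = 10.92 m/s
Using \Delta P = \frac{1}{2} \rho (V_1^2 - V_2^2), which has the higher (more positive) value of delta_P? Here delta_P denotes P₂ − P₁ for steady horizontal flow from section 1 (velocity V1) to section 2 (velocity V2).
delta_P(A) = -0.08329 kPa, delta_P(B) = -0.06814 kPa. Answer: B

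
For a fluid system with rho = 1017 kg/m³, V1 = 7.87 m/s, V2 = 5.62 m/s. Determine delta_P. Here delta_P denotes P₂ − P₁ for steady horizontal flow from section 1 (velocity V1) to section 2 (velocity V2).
Formula: \Delta P = \frac{1}{2} \rho (V_1^2 - V_2^2)
delta_P = 0.5·1017·(7.87² − 5.62²)/1000 = 15.43 kPa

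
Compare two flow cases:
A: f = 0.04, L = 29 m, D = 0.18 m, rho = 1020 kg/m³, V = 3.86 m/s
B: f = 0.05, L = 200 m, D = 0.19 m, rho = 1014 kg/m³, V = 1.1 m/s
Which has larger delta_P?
delta_P(A) = 48.97 kPa, delta_P(B) = 32.29 kPa. Answer: A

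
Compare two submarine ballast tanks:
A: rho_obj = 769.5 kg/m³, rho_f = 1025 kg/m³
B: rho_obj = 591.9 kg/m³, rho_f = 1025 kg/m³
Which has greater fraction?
fraction(A) = 0.7507, fraction(B) = 0.5775. Answer: A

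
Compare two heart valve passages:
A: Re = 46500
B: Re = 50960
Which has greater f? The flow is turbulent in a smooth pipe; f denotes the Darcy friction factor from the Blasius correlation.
f(A) = 0.02152, f(B) = 0.02103. Answer: A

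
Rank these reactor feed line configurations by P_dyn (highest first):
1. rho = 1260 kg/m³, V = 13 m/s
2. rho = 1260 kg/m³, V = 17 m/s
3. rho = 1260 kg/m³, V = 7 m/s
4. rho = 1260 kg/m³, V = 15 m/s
Case 1: P_dyn = 106.5 kPa
Case 2: P_dyn = 182.1 kPa
Case 3: P_dyn = 30.87 kPa
Case 4: P_dyn = 141.8 kPa
Ranking (highest first): 2, 4, 1, 3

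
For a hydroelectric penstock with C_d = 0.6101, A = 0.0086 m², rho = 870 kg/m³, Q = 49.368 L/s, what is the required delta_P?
Formula: Q = C_d A \sqrt{\frac{2 \Delta P}{\rho}}
Substituting knowns: 49.368 = 0.6101·0.0086·√(2·(delta_P·1000)/870)·1000
Solving for delta_P: delta_P = ((49.368/1000)/(0.6101·0.0086))²·870/2/1000 = 38.51 kPa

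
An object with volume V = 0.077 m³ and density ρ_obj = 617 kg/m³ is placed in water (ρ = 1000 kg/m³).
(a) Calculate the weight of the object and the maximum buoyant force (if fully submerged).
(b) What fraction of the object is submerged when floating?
(a) W=rho_obj*g*V=617*9.81*0.077=466.1 N; F_B(max)=rho*g*V=1000*9.81*0.077=755.4 N
(b) Floating fraction=rho_obj/rho=617/1000=0.617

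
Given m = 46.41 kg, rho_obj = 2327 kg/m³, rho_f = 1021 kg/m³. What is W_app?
Formula: W_{app} = mg\left(1 - \frac{\rho_f}{\rho_{obj}}\right)
W_app = 46.41·9.81·(1 − 1021/2327) = 255.5 N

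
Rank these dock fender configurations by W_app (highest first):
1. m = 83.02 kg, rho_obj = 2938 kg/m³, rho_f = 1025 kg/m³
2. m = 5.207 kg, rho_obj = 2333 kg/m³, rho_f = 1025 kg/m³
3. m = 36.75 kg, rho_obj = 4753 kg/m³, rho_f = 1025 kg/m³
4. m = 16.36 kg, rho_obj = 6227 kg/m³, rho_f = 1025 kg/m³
Case 1: W_app = 530.3 N
Case 2: W_app = 28.64 N
Case 3: W_app = 282.8 N
Case 4: W_app = 134.1 N
Ranking (highest first): 1, 3, 4, 2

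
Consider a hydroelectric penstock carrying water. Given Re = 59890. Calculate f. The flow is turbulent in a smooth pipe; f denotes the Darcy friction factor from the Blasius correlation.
Formula: f = \frac{0.316}{Re^{0.25}}
f = 0.316/59890^0.25 = 0.0202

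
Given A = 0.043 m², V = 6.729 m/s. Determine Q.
Formula: Q = A V
Q = 0.043·6.729·1000 = 289.3 L/s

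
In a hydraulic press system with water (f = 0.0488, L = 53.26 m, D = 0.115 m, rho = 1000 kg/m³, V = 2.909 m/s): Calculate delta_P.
Formula: \Delta P = f \frac{L}{D} \frac{\rho V^2}{2}
delta_P = 0.0488·(53.26/0.115)·0.5·1000·2.909²/1000 = 95.63 kPa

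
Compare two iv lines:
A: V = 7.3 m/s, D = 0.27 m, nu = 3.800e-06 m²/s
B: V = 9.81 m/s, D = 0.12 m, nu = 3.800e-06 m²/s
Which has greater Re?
Re(A) = 518684, Re(B) = 309789. Answer: A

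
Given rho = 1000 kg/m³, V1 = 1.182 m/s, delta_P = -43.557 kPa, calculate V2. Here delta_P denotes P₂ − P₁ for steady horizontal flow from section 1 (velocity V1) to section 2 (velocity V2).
Formula: \Delta P = \frac{1}{2} \rho (V_1^2 - V_2^2)
Substituting knowns: -43.557 = 0.5·1000·(1.182² − V2²)/1000
Solving for V2: V2 = √(1.182² − 2·(-43.557·1000)/1000) = 9.408 m/s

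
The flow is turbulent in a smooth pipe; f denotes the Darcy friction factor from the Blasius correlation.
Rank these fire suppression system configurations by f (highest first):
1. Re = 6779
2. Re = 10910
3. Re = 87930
Case 1: f = 0.03483
Case 2: f = 0.03092
Case 3: f = 0.01835
Ranking (highest first): 1, 2, 3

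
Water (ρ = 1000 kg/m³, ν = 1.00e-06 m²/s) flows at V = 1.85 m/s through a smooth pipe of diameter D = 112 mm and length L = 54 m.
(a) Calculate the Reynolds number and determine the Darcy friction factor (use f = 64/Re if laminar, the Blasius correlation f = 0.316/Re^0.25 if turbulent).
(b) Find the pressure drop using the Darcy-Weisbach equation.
(a) Re = V·D/ν = 1.85·0.112/1.00e-06 = 207200 → turbulent (Re > 4000); f = 0.316/Re^0.25 = 0.316/207200^0.25 = 0.014811 (Blasius is strictly valid for Re ≲ 1e5; used here as the smooth-pipe estimate the problem specifies)
(b) Darcy-Weisbach: ΔP = f·(L/D)·½ρV²/1000 = 0.014811·(54/0.112)·½·1000·1.85²/1000 = 12.22 kPa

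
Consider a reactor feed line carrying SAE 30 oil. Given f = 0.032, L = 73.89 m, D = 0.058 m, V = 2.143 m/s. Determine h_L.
Formula: h_L = f \frac{L}{D} \frac{V^2}{2g}
h_L = 0.032·(73.89/0.058)·2.143²/(2·9.81) = 9.542 m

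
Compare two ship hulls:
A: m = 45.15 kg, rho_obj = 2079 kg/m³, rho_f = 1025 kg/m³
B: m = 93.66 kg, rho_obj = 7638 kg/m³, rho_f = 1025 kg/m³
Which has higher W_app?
W_app(A) = 224.5 N, W_app(B) = 795.5 N. Answer: B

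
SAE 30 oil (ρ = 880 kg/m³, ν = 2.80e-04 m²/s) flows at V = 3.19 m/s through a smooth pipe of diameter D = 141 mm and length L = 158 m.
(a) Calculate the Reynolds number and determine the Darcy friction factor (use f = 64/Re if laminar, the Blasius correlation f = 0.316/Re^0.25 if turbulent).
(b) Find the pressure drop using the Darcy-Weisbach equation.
(a) Re = V·D/ν = 3.19·0.141/2.80e-04 = 1606.4 → laminar (Re < 2300); f = 64/Re = 64/1606.4 = 0.039841
(b) Darcy-Weisbach: ΔP = f·(L/D)·½ρV²/1000 = 0.039841·(158/0.141)·½·880·3.19²/1000 = 199.9 kPa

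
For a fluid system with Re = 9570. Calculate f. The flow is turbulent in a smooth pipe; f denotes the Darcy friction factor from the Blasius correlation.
Formula: f = \frac{0.316}{Re^{0.25}}
f = 0.316/9570^0.25 = 0.03195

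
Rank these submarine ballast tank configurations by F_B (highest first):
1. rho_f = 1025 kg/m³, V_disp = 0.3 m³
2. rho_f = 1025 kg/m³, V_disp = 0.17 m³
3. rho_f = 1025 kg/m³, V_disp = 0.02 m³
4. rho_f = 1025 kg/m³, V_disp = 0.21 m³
Case 1: F_B = 3017 N
Case 2: F_B = 1709 N
Case 3: F_B = 201.1 N
Case 4: F_B = 2112 N
Ranking (highest first): 1, 4, 2, 3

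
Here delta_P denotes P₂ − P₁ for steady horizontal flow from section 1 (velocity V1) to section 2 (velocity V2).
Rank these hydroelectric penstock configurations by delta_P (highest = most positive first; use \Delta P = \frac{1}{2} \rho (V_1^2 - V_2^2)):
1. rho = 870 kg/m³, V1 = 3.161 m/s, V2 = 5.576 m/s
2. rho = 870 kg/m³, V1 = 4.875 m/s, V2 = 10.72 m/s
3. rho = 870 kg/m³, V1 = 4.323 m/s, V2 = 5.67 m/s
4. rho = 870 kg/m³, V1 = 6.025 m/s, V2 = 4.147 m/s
Case 1: delta_P = -9.178 kPa
Case 2: delta_P = -39.65 kPa
Case 3: delta_P = -5.855 kPa
Case 4: delta_P = 8.31 kPa
Ranking (highest first): 4, 3, 1, 2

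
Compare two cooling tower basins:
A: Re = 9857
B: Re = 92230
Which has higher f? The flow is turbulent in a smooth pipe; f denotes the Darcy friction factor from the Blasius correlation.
f(A) = 0.03171, f(B) = 0.01813. Answer: A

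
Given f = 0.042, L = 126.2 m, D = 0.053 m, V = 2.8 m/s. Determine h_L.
Formula: h_L = f \frac{L}{D} \frac{V^2}{2g}
h_L = 0.042·(126.2/0.053)·2.8²/(2·9.81) = 39.96 m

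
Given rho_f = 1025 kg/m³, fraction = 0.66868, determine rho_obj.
Formula: f_{sub} = \frac{\rho_{obj}}{\rho_f}
Substituting knowns: 0.66868 = rho_obj/1025
Solving for rho_obj: rho_obj = 0.66868·1025 = 685.4 kg/m³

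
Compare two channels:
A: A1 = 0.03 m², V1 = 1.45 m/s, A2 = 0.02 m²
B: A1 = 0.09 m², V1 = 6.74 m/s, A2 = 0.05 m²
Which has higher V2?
V2(A) = 2.175 m/s, V2(B) = 12.13 m/s. Answer: B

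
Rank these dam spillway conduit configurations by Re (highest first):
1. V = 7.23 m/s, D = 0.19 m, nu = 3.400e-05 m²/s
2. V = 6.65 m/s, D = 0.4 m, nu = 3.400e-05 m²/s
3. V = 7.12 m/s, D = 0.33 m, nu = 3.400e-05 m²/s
Case 1: Re = 40403
Case 2: Re = 78235
Case 3: Re = 69106
Ranking (highest first): 2, 3, 1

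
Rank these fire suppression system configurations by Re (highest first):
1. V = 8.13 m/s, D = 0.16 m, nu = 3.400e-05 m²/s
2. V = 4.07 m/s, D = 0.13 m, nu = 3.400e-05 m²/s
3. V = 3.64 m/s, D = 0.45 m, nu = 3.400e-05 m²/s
Case 1: Re = 38259
Case 2: Re = 15562
Case 3: Re = 48176
Ranking (highest first): 3, 1, 2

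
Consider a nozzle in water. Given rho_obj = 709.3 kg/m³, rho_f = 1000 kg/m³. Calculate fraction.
Formula: f_{sub} = \frac{\rho_{obj}}{\rho_f}
fraction = 709.3/1000 = 0.7093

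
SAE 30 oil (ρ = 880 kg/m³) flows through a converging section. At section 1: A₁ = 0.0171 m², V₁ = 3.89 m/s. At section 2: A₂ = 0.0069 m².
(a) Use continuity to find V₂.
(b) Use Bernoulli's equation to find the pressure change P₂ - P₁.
(a) Continuity: A₁V₁=A₂V₂ -> V₂=A₁V₁/A₂=0.0171*3.89/0.0069=9.64 m/s
(b) Bernoulli: P₂-P₁=0.5*rho*(V₁^2-V₂^2)/1000=0.5*880*(3.89^2-9.64^2)/1000=-34.23 kPa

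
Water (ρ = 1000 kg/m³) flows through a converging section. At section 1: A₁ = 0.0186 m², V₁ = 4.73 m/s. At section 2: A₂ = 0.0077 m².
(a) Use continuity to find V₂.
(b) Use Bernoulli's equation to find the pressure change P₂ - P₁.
(a) Continuity: A₁V₁=A₂V₂ -> V₂=A₁V₁/A₂=0.0186*4.73/0.0077=11.43 m/s
(b) Bernoulli: P₂-P₁=0.5*rho*(V₁^2-V₂^2)/1000=0.5*1000*(4.73^2-11.43^2)/1000=-54.14 kPa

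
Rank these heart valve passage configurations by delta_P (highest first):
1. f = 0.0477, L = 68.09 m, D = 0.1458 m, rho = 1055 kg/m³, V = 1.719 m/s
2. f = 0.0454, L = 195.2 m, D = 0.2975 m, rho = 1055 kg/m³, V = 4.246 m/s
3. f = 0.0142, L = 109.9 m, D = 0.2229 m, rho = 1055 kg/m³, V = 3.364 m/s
Case 1: delta_P = 34.72 kPa
Case 2: delta_P = 283.3 kPa
Case 3: delta_P = 41.79 kPa
Ranking (highest first): 2, 3, 1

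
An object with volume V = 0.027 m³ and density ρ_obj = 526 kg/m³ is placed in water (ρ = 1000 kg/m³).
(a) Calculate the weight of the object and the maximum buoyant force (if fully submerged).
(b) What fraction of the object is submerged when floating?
(a) W=rho_obj*g*V=526*9.81*0.027=139.3 N; F_B(max)=rho*g*V=1000*9.81*0.027=264.9 N
(b) Floating fraction=rho_obj/rho=526/1000=0.526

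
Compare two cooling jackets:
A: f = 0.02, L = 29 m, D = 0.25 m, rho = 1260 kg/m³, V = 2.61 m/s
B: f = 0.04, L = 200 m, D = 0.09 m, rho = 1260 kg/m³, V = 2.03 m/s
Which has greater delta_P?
delta_P(A) = 9.957 kPa, delta_P(B) = 230.8 kPa. Answer: B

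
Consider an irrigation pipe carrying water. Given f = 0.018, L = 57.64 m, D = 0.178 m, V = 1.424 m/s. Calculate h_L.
Formula: h_L = f \frac{L}{D} \frac{V^2}{2g}
h_L = 0.018·(57.64/0.178)·1.424²/(2·9.81) = 0.6024 m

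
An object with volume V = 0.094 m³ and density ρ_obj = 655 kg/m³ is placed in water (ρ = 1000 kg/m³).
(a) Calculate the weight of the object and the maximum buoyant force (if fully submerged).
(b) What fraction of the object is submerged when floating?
(a) W=rho_obj*g*V=655*9.81*0.094=604.0 N; F_B(max)=rho*g*V=1000*9.81*0.094=922.1 N
(b) Floating fraction=rho_obj/rho=655/1000=0.655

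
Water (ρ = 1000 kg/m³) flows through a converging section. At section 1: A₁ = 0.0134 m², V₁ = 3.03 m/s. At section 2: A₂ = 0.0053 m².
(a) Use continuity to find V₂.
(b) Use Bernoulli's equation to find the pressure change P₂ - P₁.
(a) Continuity: A₁V₁=A₂V₂ -> V₂=A₁V₁/A₂=0.0134*3.03/0.0053=7.66 m/s
(b) Bernoulli: P₂-P₁=0.5*rho*(V₁^2-V₂^2)/1000=0.5*1000*(3.03^2-7.66^2)/1000=-24.75 kPa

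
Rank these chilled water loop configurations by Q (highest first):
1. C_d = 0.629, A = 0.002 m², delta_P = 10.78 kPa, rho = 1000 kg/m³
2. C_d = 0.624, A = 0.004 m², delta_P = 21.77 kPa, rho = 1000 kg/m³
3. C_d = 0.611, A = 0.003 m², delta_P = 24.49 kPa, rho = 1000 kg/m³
Case 1: Q = 5.841 L/s
Case 2: Q = 16.47 L/s
Case 3: Q = 12.83 L/s
Ranking (highest first): 2, 3, 1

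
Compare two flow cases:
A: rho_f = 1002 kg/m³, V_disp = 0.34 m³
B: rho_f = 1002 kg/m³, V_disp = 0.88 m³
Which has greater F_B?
F_B(A) = 3342 N, F_B(B) = 8650 N. Answer: B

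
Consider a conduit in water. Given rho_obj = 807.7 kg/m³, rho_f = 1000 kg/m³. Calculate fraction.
Formula: f_{sub} = \frac{\rho_{obj}}{\rho_f}
fraction = 807.7/1000 = 0.8077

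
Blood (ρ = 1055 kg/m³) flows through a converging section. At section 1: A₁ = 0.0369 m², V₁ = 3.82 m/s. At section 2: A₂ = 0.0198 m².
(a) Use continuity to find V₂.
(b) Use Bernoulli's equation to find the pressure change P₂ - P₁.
(a) Continuity: A₁V₁=A₂V₂ -> V₂=A₁V₁/A₂=0.0369*3.82/0.0198=7.12 m/s
(b) Bernoulli: P₂-P₁=0.5*rho*(V₁^2-V₂^2)/1000=0.5*1055*(3.82^2-7.12^2)/1000=-19.04 kPa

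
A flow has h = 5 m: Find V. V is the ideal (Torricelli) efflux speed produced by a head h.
Formula: V = \sqrt{2 g h}
V = √(2·9.81·5) = 9.905 m/s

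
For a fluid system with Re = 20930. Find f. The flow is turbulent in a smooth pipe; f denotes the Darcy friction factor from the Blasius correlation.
Formula: f = \frac{0.316}{Re^{0.25}}
f = 0.316/20930^0.25 = 0.02627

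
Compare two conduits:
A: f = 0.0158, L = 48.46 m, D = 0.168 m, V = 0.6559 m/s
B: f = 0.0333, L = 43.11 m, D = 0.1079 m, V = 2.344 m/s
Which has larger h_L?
h_L(A) = 0.09993 m, h_L(B) = 3.726 m. Answer: B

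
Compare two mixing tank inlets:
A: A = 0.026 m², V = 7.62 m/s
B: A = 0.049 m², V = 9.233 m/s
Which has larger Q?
Q(A) = 198.1 L/s, Q(B) = 452.4 L/s. Answer: B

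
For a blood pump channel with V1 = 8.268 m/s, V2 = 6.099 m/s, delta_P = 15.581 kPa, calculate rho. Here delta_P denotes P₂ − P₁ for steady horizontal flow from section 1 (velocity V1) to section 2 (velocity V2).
Formula: \Delta P = \frac{1}{2} \rho (V_1^2 - V_2^2)
Substituting knowns: 15.581 = 0.5·rho·(8.268² − 6.099²)/1000
Solving for rho: rho = 2·(15.581·1000)/(8.268² − 6.099²) = 1000 kg/m³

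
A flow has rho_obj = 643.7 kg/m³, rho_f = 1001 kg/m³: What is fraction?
Formula: f_{sub} = \frac{\rho_{obj}}{\rho_f}
fraction = 643.7/1001 = 0.6431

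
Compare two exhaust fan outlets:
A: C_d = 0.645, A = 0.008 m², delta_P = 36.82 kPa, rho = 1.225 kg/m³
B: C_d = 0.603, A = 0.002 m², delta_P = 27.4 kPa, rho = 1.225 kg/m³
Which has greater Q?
Q(A) = 1265 L/s, Q(B) = 255.1 L/s. Answer: A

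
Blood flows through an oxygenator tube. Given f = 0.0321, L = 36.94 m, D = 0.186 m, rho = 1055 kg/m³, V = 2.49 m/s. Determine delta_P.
Formula: \Delta P = f \frac{L}{D} \frac{\rho V^2}{2}
delta_P = 0.0321·(36.94/0.186)·0.5·1055·2.49²/1000 = 20.85 kPa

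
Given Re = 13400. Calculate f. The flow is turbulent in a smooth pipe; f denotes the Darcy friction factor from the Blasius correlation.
Formula: f = \frac{0.316}{Re^{0.25}}
f = 0.316/13400^0.25 = 0.02937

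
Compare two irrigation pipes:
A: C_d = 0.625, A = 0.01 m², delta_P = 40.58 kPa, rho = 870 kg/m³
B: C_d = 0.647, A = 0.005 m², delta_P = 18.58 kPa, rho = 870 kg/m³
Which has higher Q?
Q(A) = 60.37 L/s, Q(B) = 21.14 L/s. Answer: A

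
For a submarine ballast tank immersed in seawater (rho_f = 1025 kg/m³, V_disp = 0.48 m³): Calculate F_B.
Formula: F_B = \rho_f g V_{disp}
F_B = 1025·9.81·0.48 = 4827 N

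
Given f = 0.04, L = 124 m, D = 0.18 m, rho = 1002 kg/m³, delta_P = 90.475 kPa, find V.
Formula: \Delta P = f \frac{L}{D} \frac{\rho V^2}{2}
Substituting knowns: 90.475 = 0.04·(124/0.18)·0.5·1002·V²/1000
Solving for V: V = √((90.475·1000)/(0.04·(124/0.18)·0.5·1002)) = 2.56 m/s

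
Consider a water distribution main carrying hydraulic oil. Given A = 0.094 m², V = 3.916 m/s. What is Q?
Formula: Q = A V
Q = 0.094·3.916·1000 = 368.1 L/s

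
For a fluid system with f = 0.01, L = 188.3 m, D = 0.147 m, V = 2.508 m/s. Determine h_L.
Formula: h_L = f \frac{L}{D} \frac{V^2}{2g}
h_L = 0.01·(188.3/0.147)·2.508²/(2·9.81) = 4.107 m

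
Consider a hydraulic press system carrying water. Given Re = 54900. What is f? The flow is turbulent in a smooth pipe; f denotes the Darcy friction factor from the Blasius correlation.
Formula: f = \frac{0.316}{Re^{0.25}}
f = 0.316/54900^0.25 = 0.02064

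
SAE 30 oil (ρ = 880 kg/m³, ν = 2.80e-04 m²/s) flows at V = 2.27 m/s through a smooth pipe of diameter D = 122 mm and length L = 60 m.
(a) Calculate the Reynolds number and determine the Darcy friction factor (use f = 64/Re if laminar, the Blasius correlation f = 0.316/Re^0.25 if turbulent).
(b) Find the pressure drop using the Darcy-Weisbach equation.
(a) Re = V·D/ν = 2.27·0.122/2.80e-04 = 989.07 → laminar (Re < 2300); f = 64/Re = 64/989.07 = 0.064707
(b) Darcy-Weisbach: ΔP = f·(L/D)·½ρV²/1000 = 0.064707·(60/0.122)·½·880·2.27²/1000 = 72.15 kPa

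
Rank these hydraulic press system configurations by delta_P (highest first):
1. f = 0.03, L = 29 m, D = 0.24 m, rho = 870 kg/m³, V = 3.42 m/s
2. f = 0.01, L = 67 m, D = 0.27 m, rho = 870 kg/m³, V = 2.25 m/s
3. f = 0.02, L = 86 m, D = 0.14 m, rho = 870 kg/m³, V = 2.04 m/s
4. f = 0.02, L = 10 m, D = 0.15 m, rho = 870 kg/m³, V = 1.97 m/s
Case 1: delta_P = 18.44 kPa
Case 2: delta_P = 5.465 kPa
Case 3: delta_P = 22.24 kPa
Case 4: delta_P = 2.251 kPa
Ranking (highest first): 3, 1, 2, 4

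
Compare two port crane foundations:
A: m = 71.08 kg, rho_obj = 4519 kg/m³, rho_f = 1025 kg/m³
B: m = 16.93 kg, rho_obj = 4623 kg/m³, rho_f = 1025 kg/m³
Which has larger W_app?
W_app(A) = 539.1 N, W_app(B) = 129.3 N. Answer: A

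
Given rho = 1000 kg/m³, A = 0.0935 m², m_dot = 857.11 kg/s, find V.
Formula: \dot{m} = \rho A V
Substituting knowns: 857.11 = 1000·0.0935·V
Solving for V: V = 857.11/(1000·0.0935) = 9.167 m/s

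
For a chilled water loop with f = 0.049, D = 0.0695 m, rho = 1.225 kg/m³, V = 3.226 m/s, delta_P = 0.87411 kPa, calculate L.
Formula: \Delta P = f \frac{L}{D} \frac{\rho V^2}{2}
Substituting knowns: 0.87411 = 0.049·(L/0.0695)·0.5·1.225·3.226²/1000
Solving for L: L = (0.87411·1000)·0.0695/(0.049·0.5·1.225·3.226²) = 194.5 m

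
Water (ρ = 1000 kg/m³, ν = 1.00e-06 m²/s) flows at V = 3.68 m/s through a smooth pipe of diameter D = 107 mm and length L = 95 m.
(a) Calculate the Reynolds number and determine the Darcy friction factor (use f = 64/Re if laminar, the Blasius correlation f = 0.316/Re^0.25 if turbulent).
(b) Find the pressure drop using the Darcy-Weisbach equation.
(a) Re = V·D/ν = 3.68·0.107/1.00e-06 = 393760 → turbulent (Re > 4000); f = 0.316/Re^0.25 = 0.316/393760^0.25 = 0.012615 (Blasius is strictly valid for Re ≲ 1e5; used here as the smooth-pipe estimate the problem specifies)
(b) Darcy-Weisbach: ΔP = f·(L/D)·½ρV²/1000 = 0.012615·(95/0.107)·½·1000·3.68²/1000 = 75.84 kPa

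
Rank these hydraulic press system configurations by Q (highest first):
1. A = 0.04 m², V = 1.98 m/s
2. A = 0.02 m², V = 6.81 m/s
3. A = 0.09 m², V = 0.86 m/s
Case 1: Q = 79.2 L/s
Case 2: Q = 136.2 L/s
Case 3: Q = 77.4 L/s
Ranking (highest first): 2, 1, 3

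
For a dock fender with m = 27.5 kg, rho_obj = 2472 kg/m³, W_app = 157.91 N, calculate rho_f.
Formula: W_{app} = mg\left(1 - \frac{\rho_f}{\rho_{obj}}\right)
Substituting knowns: 157.91 = 27.5·9.81·(1 − rho_f/2472)
Solving for rho_f: rho_f = 2472·(1 − 157.91/(27.5·9.81)) = 1025 kg/m³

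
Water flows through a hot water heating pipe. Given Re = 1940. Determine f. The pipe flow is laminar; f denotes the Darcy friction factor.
Formula: f = \frac{64}{Re}
f = 64/1940 = 0.03299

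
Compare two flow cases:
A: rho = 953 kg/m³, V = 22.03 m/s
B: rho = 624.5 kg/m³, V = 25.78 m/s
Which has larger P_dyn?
P_dyn(A) = 231.3 kPa, P_dyn(B) = 207.5 kPa. Answer: A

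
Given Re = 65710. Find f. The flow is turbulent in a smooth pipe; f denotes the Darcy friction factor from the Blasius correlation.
Formula: f = \frac{0.316}{Re^{0.25}}
f = 0.316/65710^0.25 = 0.01974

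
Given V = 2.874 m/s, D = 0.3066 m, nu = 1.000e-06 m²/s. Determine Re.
Formula: Re = \frac{V D}{\nu}
Re = 2.874·0.3066/1.000e-06 = 881168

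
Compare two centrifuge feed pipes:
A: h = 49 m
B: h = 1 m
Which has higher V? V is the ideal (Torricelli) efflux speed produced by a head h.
V(A) = 31.01 m/s, V(B) = 4.429 m/s. Answer: A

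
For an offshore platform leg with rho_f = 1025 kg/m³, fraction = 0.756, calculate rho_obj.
Formula: f_{sub} = \frac{\rho_{obj}}{\rho_f}
Substituting knowns: 0.756 = rho_obj/1025
Solving for rho_obj: rho_obj = 0.756·1025 = 774.9 kg/m³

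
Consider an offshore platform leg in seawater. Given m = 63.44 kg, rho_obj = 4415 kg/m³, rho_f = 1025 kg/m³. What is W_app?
Formula: W_{app} = mg\left(1 - \frac{\rho_f}{\rho_{obj}}\right)
W_app = 63.44·9.81·(1 − 1025/4415) = 477.9 N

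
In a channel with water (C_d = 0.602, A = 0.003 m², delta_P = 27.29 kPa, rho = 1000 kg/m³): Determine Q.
Formula: Q = C_d A \sqrt{\frac{2 \Delta P}{\rho}}
Q = 0.602·0.003·√(2·(27.29·1000)/1000)·1000 = 13.34 L/s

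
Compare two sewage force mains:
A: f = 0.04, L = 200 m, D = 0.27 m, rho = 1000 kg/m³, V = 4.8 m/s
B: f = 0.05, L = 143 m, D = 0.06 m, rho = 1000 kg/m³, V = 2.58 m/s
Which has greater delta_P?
delta_P(A) = 341.3 kPa, delta_P(B) = 396.6 kPa. Answer: B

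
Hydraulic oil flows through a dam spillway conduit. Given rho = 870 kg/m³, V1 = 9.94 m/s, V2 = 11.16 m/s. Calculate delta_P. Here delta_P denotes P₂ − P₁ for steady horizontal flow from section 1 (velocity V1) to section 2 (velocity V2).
Formula: \Delta P = \frac{1}{2} \rho (V_1^2 - V_2^2)
delta_P = 0.5·870·(9.94² − 11.16²)/1000 = -11.2 kPa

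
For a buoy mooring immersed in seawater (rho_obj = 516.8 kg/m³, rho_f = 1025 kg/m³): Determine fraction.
Formula: f_{sub} = \frac{\rho_{obj}}{\rho_f}
fraction = 516.8/1025 = 0.5042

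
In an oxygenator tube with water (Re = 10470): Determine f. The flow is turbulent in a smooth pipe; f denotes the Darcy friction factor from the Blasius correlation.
Formula: f = \frac{0.316}{Re^{0.25}}
f = 0.316/10470^0.25 = 0.03124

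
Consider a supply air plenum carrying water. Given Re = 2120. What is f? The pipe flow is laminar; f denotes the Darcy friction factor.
Formula: f = \frac{64}{Re}
f = 64/2120 = 0.03019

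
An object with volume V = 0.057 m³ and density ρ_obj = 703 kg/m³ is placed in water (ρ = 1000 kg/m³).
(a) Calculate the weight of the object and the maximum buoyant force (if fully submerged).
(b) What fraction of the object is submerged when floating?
(a) W=rho_obj*g*V=703*9.81*0.057=393.1 N; F_B(max)=rho*g*V=1000*9.81*0.057=559.2 N
(b) Floating fraction=rho_obj/rho=703/1000=0.703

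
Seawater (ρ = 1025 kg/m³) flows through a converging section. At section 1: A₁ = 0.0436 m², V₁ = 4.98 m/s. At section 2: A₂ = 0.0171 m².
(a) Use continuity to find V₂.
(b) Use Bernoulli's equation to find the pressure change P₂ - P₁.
(a) Continuity: A₁V₁=A₂V₂ -> V₂=A₁V₁/A₂=0.0436*4.98/0.0171=12.70 m/s
(b) Bernoulli: P₂-P₁=0.5*rho*(V₁^2-V₂^2)/1000=0.5*1025*(4.98^2-12.70^2)/1000=-69.95 kPa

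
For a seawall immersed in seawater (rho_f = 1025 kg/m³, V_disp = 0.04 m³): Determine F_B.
Formula: F_B = \rho_f g V_{disp}
F_B = 1025·9.81·0.04 = 402.2 N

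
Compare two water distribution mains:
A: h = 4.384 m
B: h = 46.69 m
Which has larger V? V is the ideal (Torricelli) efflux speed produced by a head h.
V(A) = 9.274 m/s, V(B) = 30.27 m/s. Answer: B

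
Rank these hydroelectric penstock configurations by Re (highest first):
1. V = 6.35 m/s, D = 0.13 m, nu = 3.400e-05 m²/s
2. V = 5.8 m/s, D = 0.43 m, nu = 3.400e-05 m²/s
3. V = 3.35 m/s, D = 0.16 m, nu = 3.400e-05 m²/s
Case 1: Re = 24279
Case 2: Re = 73353
Case 3: Re = 15765
Ranking (highest first): 2, 1, 3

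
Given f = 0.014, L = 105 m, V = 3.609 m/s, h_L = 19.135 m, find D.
Formula: h_L = f \frac{L}{D} \frac{V^2}{2g}
Substituting knowns: 19.135 = 0.014·(105/D)·3.609²/(2·9.81)
Solving for D: D = 0.014·105·3.609²/(2·9.81·19.135) = 0.051 m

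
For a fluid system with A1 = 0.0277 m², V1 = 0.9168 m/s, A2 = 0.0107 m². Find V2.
Formula: V_2 = \frac{A_1 V_1}{A_2}
V2 = 0.0277·0.9168/0.0107 = 2.373 m/s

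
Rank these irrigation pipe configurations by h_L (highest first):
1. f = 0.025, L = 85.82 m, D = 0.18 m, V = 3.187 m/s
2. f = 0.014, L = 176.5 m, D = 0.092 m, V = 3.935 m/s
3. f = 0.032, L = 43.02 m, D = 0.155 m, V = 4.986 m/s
Case 1: h_L = 6.171 m
Case 2: h_L = 21.2 m
Case 3: h_L = 11.25 m
Ranking (highest first): 2, 3, 1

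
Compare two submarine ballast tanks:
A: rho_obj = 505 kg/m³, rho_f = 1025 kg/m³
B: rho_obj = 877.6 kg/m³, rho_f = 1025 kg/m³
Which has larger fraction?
fraction(A) = 0.4927, fraction(B) = 0.8562. Answer: B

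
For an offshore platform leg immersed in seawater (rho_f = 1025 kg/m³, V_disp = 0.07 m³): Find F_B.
Formula: F_B = \rho_f g V_{disp}
F_B = 1025·9.81·0.07 = 703.9 N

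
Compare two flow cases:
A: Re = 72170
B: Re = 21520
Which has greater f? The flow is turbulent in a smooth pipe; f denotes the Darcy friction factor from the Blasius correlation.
f(A) = 0.01928, f(B) = 0.02609. Answer: B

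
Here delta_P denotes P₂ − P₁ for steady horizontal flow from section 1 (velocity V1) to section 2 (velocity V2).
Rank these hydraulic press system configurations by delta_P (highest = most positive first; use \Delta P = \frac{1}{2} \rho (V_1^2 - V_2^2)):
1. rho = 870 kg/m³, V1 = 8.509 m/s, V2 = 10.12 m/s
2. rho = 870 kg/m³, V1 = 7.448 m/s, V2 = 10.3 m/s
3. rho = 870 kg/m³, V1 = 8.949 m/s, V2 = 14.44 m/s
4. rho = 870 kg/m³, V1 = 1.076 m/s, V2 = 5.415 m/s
Case 1: delta_P = -13.05 kPa
Case 2: delta_P = -22.02 kPa
Case 3: delta_P = -55.87 kPa
Case 4: delta_P = -12.25 kPa
Ranking (highest first): 4, 1, 2, 3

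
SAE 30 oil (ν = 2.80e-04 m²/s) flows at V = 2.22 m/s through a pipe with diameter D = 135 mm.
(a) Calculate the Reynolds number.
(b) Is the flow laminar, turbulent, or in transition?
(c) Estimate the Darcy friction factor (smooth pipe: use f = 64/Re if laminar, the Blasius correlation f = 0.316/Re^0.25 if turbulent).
(a) Re = V·D/ν = 2.22·0.135/2.80e-04 = 1070.4
(b) Flow regime: laminar (Re < 2300)
(c) Friction factor: f = 64/Re = 64/1070.4 = 0.05979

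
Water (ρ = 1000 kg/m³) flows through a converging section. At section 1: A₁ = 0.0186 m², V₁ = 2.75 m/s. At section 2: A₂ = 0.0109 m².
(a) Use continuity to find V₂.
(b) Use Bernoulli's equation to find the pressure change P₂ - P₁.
(a) Continuity: A₁V₁=A₂V₂ -> V₂=A₁V₁/A₂=0.0186*2.75/0.0109=4.69 m/s
(b) Bernoulli: P₂-P₁=0.5*rho*(V₁^2-V₂^2)/1000=0.5*1000*(2.75^2-4.69^2)/1000=-7.217 kPa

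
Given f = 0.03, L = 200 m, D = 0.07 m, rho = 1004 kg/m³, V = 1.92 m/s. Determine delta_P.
Formula: \Delta P = f \frac{L}{D} \frac{\rho V^2}{2}
delta_P = 0.03·(200/0.07)·0.5·1004·1.92²/1000 = 158.6 kPa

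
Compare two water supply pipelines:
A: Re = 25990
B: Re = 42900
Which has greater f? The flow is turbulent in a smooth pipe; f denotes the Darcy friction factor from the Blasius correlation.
f(A) = 0.02489, f(B) = 0.02196. Answer: A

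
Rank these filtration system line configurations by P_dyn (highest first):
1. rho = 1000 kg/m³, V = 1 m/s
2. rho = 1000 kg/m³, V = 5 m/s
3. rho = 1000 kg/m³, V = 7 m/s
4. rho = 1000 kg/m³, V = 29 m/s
Case 1: P_dyn = 0.5 kPa
Case 2: P_dyn = 12.5 kPa
Case 3: P_dyn = 24.5 kPa
Case 4: P_dyn = 420.5 kPa
Ranking (highest first): 4, 3, 2, 1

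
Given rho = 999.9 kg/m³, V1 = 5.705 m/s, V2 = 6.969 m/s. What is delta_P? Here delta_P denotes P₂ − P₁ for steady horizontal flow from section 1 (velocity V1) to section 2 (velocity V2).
Formula: \Delta P = \frac{1}{2} \rho (V_1^2 - V_2^2)
delta_P = 0.5·999.9·(5.705² − 6.969²)/1000 = -8.009 kPa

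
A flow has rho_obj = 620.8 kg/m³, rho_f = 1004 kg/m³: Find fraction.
Formula: f_{sub} = \frac{\rho_{obj}}{\rho_f}
fraction = 620.8/1004 = 0.6183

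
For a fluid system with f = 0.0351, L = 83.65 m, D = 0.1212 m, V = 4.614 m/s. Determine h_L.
Formula: h_L = f \frac{L}{D} \frac{V^2}{2g}
h_L = 0.0351·(83.65/0.1212)·4.614²/(2·9.81) = 26.29 m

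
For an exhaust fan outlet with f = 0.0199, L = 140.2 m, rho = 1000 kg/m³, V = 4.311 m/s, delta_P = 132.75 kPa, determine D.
Formula: \Delta P = f \frac{L}{D} \frac{\rho V^2}{2}
Substituting knowns: 132.75 = 0.0199·(140.2/D)·0.5·1000·4.311²/1000
Solving for D: D = 0.0199·140.2·0.5·1000·4.311²/(132.75·1000) = 0.1953 m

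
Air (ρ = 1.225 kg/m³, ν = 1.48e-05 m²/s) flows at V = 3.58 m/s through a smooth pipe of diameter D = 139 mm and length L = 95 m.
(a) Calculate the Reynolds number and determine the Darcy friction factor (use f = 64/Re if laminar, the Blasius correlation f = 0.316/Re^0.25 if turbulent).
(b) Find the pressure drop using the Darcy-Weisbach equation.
(a) Re = V·D/ν = 3.58·0.139/1.48e-05 = 33623 → turbulent (Re > 4000); f = 0.316/Re^0.25 = 0.316/33623^0.25 = 0.023336
(b) Darcy-Weisbach: ΔP = f·(L/D)·½ρV²/1000 = 0.023336·(95/0.139)·½·1.225·3.58²/1000 = 0.1252 kPa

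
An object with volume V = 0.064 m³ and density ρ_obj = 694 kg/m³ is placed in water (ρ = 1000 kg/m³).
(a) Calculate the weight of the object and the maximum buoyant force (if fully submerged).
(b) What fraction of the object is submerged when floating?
(a) W=rho_obj*g*V=694*9.81*0.064=435.7 N; F_B(max)=rho*g*V=1000*9.81*0.064=627.8 N
(b) Floating fraction=rho_obj/rho=694/1000=0.694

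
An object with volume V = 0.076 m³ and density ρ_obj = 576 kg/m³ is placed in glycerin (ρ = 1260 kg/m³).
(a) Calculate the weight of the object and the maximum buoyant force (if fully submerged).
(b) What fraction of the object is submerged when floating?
(a) W=rho_obj*g*V=576*9.81*0.076=429.4 N; F_B(max)=rho*g*V=1260*9.81*0.076=939.4 N
(b) Floating fraction=rho_obj/rho=576/1260=0.457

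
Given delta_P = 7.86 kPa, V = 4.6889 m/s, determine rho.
Formula: V = \sqrt{\frac{2 \Delta P}{\rho}}
Substituting knowns: 4.6889 = √(2·(7.86·1000)/rho)
Solving for rho: rho = 2·(7.86·1000)/4.6889² = 715 kg/m³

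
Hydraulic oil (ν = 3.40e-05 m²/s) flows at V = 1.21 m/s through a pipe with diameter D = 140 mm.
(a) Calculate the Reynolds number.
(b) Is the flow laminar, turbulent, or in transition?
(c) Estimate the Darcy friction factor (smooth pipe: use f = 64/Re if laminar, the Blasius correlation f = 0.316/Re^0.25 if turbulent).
(a) Re = V·D/ν = 1.21·0.14/3.40e-05 = 4982.4
(b) Flow regime: turbulent (Re > 4000)
(c) Friction factor: f = 0.316/Re^0.25 = 0.316/4982.4^0.25 = 0.03761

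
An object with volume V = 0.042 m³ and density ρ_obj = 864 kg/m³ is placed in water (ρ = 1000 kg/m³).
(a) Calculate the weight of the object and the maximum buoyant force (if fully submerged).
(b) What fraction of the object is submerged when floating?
(a) W=rho_obj*g*V=864*9.81*0.042=356.0 N; F_B(max)=rho*g*V=1000*9.81*0.042=412.0 N
(b) Floating fraction=rho_obj/rho=864/1000=0.864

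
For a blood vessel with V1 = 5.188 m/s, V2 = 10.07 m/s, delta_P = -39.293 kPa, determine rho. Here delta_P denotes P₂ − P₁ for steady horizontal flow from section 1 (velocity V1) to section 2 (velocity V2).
Formula: \Delta P = \frac{1}{2} \rho (V_1^2 - V_2^2)
Substituting knowns: -39.293 = 0.5·rho·(5.188² − 10.07²)/1000
Solving for rho: rho = 2·(-39.293·1000)/(5.188² − 10.07²) = 1055 kg/m³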